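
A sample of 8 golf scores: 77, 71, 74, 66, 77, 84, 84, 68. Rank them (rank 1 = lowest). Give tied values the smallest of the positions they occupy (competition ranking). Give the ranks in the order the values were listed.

5, 3, 4, 1, 5, 7, 7, 2

Sorted (ascending): 66, 68, 71, 74, 77, 77, 84, 84
The 2 values of 77 occupy positions 5–6 → each gets rank 5.
The 2 values of 84 occupy positions 7–8 → each gets rank 7.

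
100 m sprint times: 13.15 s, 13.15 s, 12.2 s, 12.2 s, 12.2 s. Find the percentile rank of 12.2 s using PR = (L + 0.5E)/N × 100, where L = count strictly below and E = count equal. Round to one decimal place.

N = 5.
Strictly below 12.2: 0. Equal to 12.2: 3.
PR = (0 + 0.5·3)/5 × 100 = 30.0

30.0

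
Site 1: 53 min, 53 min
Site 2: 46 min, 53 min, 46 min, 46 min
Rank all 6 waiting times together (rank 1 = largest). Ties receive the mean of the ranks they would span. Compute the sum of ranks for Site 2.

Sorted (descending): 53, 53, 53, 46, 46, 46
The 3 values of 53 occupy positions 1–3 → average rank 2.
The 3 values of 46 occupy positions 4–6 → average rank 5.
Site 2 values → pooled ranks: 46→5, 53→2, 46→5, 46→5
Rank sum = 5 + 2 + 5 + 5 = 17

17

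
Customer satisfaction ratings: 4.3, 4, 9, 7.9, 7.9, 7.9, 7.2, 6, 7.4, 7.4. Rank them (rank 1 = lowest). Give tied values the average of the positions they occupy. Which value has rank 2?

Sorted (ascending): 4, 4.3, 6, 7.2, 7.4, 7.4, 7.9, 7.9, 7.9, 9
The 2 values of 7.4 occupy positions 5–6 → average rank (5+6)/2 = 5.5.
The 3 values of 7.9 occupy positions 7–9 → average rank 8.
Rank 2 → value 4.3.

4.3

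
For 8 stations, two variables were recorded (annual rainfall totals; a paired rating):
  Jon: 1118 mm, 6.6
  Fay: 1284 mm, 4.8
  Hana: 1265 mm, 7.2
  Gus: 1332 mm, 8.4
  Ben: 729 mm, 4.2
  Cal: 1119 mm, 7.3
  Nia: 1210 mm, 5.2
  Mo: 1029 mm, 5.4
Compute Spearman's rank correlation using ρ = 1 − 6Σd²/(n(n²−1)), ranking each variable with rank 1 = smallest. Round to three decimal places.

Ranks of variable 1: 3, 7, 6, 8, 1, 4, 5, 2
Ranks of variable 2: 5, 2, 6, 8, 1, 7, 3, 4
d = r₁ − r₂: -2, 5, 0, 0, 0, -3, 2, -2
d²: 4, 25, 0, 0, 0, 9, 4, 4; Σd² = 46
ρ = 1 − 6·46/(8·63) = 1 − 276/504 = 0.452

0.452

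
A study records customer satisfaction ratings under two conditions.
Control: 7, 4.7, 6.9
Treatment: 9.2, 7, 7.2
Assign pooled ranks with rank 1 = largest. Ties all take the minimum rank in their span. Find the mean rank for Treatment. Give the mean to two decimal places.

Sorted (descending): 9.2, 7.2, 7, 7, 6.9, 4.7
The 2 values of 7 occupy positions 3–4 → each gets rank 3.
Treatment values → pooled ranks: 9.2→1, 7→3, 7.2→2
Mean rank = (1 + 3 + 2) / 3 = 2.00

2.00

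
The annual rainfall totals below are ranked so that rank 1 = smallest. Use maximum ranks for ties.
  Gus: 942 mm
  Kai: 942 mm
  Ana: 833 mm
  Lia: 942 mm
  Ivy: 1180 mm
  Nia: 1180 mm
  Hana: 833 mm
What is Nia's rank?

7

Sorted (ascending): 833, 833, 942, 942, 942, 1180, 1180
The 2 values of 833 occupy positions 1–2 → each gets rank 2.
The 3 values of 942 occupy positions 3–5 → each gets rank 5.
The 2 values of 1180 occupy positions 6–7 → each gets rank 7.
Nia has value 1180 mm → rank 7.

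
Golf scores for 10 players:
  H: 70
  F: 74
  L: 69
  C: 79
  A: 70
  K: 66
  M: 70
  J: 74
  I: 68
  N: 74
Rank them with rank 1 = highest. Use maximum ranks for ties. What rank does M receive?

Sorted (descending): 79, 74, 74, 74, 70, 70, 70, 69, 68, 66
The 3 values of 74 occupy positions 2–4 → each gets rank 4.
The 3 values of 70 occupy positions 5–7 → each gets rank 7.
M has value 70 → rank 7.

7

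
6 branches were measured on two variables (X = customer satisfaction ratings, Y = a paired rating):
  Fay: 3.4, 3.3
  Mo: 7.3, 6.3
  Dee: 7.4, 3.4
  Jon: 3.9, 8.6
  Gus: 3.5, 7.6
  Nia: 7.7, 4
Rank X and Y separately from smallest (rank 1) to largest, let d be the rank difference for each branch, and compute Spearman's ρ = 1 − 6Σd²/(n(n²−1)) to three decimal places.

-0.029

Ranks of variable 1: 1, 4, 5, 3, 2, 6
Ranks of variable 2: 1, 4, 2, 6, 5, 3
d = r₁ − r₂: 0, 0, 3, -3, -3, 3
d²: 0, 0, 9, 9, 9, 9; Σd² = 36
ρ = 1 − 6·36/(6·35) = 1 − 216/210 = -0.029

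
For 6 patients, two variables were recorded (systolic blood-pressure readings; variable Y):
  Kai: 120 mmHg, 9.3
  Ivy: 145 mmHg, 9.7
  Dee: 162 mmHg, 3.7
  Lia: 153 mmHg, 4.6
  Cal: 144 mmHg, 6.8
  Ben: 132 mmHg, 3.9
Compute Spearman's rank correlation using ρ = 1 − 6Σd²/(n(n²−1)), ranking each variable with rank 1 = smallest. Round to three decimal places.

Ranks of variable 1: 1, 4, 6, 5, 3, 2
Ranks of variable 2: 5, 6, 1, 3, 4, 2
d = r₁ − r₂: -4, -2, 5, 2, -1, 0
d²: 16, 4, 25, 4, 1, 0; Σd² = 50
ρ = 1 − 6·50/(6·35) = 1 − 300/210 = -0.429

-0.429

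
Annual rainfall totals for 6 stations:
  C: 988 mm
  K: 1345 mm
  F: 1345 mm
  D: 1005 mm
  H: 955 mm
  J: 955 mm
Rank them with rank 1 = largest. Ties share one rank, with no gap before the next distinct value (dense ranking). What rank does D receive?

2

Sorted (descending): 1345, 1345, 1005, 988, 955, 955
The 2 values of 1345 share dense rank 1.
The 2 values of 955 share dense rank 4.
Remaining distinct values take the next consecutive integers.
D has value 1005 mm → rank 2.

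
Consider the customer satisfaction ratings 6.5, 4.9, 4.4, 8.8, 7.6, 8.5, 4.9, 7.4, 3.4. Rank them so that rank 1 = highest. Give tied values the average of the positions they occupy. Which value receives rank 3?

7.6

Sorted (descending): 8.8, 8.5, 7.6, 7.4, 6.5, 4.9, 4.9, 4.4, 3.4
The 2 values of 4.9 occupy positions 6–7 → average rank (6+7)/2 = 6.5.
Rank 3 → value 7.6.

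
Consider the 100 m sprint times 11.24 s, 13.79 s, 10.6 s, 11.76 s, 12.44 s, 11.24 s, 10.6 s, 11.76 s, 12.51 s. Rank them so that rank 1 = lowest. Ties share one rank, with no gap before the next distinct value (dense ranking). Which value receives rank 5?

12.51

Sorted (ascending): 10.6, 10.6, 11.24, 11.24, 11.76, 11.76, 12.44, 12.51, 13.79
The 2 values of 10.6 share dense rank 1.
The 2 values of 11.24 share dense rank 2.
The 2 values of 11.76 share dense rank 3.
Remaining distinct values take the next consecutive integers.
Rank 5 → value 12.51.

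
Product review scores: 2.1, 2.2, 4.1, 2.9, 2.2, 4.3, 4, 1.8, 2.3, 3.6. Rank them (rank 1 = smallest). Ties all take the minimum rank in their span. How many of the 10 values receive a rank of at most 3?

4

Sorted (ascending): 1.8, 2.1, 2.2, 2.2, 2.3, 2.9, 3.6, 4, 4.1, 4.3
The 2 values of 2.2 occupy positions 3–4 → each gets rank 3.
Ranks ≤ 3: {1, 2, 3, 3} → 4 values.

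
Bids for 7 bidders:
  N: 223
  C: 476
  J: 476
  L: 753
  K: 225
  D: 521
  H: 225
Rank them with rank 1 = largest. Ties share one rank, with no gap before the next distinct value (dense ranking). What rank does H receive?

4

Sorted (descending): 753, 521, 476, 476, 225, 225, 223
The 2 values of 476 share dense rank 3.
The 2 values of 225 share dense rank 4.
Remaining distinct values take the next consecutive integers.
H has value 225 → rank 4.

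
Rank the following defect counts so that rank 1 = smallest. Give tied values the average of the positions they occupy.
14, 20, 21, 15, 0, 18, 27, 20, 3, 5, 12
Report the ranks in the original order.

Sorted (ascending): 0, 3, 5, 12, 14, 15, 18, 20, 20, 21, 27
The 2 values of 20 occupy positions 8–9 → average rank (8+9)/2 = 8.5.

5, 8.5, 10, 6, 1, 7, 11, 8.5, 2, 3, 4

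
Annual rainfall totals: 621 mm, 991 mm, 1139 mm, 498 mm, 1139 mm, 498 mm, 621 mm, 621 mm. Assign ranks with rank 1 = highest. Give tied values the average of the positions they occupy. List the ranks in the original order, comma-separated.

5, 3, 1.5, 7.5, 1.5, 7.5, 5, 5

Sorted (descending): 1139, 1139, 991, 621, 621, 621, 498, 498
The 2 values of 1139 occupy positions 1–2 → average rank (1+2)/2 = 1.5.
The 3 values of 621 occupy positions 4–6 → average rank 5.
The 2 values of 498 occupy positions 7–8 → average rank (7+8)/2 = 7.5.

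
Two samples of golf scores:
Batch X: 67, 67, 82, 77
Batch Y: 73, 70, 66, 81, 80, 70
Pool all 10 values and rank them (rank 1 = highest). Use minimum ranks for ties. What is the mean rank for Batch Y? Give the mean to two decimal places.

Sorted (descending): 82, 81, 80, 77, 73, 70, 70, 67, 67, 66
The 2 values of 70 occupy positions 6–7 → each gets rank 6.
The 2 values of 67 occupy positions 8–9 → each gets rank 8.
Batch Y values → pooled ranks: 73→5, 70→6, 66→10, 81→2, 80→3, 70→6
Mean rank = (5 + 6 + 10 + 2 + 3 + 6) / 6 = 5.33

5.33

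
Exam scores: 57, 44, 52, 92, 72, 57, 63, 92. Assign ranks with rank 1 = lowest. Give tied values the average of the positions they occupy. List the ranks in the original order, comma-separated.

Sorted (ascending): 44, 52, 57, 57, 63, 72, 92, 92
The 2 values of 57 occupy positions 3–4 → average rank (3+4)/2 = 3.5.
The 2 values of 92 occupy positions 7–8 → average rank (7+8)/2 = 7.5.

3.5, 1, 2, 7.5, 6, 3.5, 5, 7.5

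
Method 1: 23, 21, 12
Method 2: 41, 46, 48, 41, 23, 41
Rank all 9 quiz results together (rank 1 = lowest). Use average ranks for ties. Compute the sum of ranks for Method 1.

Sorted (ascending): 12, 21, 23, 23, 41, 41, 41, 46, 48
The 2 values of 23 occupy positions 3–4 → average rank (3+4)/2 = 3.5.
The 3 values of 41 occupy positions 5–7 → average rank 6.
Method 1 values → pooled ranks: 23→3.5, 21→2, 12→1
Rank sum = 3.5 + 2 + 1 = 6.5

6.5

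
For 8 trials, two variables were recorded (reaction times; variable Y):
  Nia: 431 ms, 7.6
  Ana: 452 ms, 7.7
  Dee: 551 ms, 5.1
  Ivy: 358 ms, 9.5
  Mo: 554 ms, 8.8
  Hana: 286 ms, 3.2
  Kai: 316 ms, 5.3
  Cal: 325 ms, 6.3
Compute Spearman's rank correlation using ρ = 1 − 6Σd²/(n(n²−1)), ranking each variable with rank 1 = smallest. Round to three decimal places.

0.476

Ranks of variable 1: 5, 6, 7, 4, 8, 1, 2, 3
Ranks of variable 2: 5, 6, 2, 8, 7, 1, 3, 4
d = r₁ − r₂: 0, 0, 5, -4, 1, 0, -1, -1
d²: 0, 0, 25, 16, 1, 0, 1, 1; Σd² = 44
ρ = 1 − 6·44/(8·63) = 1 − 264/504 = 0.476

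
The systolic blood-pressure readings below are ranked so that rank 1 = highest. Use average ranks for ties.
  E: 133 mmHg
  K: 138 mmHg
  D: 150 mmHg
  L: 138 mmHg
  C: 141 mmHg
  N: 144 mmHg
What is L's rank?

Sorted (descending): 150, 144, 141, 138, 138, 133
The 2 values of 138 occupy positions 4–5 → average rank (4+5)/2 = 4.5.
L has value 138 mmHg → rank 4.5.

4.5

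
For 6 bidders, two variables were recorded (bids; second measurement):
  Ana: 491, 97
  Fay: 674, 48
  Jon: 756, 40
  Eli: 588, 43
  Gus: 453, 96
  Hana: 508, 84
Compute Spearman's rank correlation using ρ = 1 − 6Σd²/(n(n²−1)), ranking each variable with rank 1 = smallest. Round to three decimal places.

-0.886

Ranks of variable 1: 2, 5, 6, 4, 1, 3
Ranks of variable 2: 6, 3, 1, 2, 5, 4
d = r₁ − r₂: -4, 2, 5, 2, -4, -1
d²: 16, 4, 25, 4, 16, 1; Σd² = 66
ρ = 1 − 6·66/(6·35) = 1 − 396/210 = -0.886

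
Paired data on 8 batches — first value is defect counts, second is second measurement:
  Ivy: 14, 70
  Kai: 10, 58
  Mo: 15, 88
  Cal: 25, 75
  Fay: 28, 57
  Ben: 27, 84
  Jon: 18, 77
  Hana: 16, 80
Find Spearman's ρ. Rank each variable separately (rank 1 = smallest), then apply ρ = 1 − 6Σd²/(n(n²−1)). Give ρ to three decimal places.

Ranks of variable 1: 2, 1, 3, 6, 8, 7, 5, 4
Ranks of variable 2: 3, 2, 8, 4, 1, 7, 5, 6
d = r₁ − r₂: -1, -1, -5, 2, 7, 0, 0, -2
d²: 1, 1, 25, 4, 49, 0, 0, 4; Σd² = 84
ρ = 1 − 6·84/(8·63) = 1 − 504/504 = 0.000

0.000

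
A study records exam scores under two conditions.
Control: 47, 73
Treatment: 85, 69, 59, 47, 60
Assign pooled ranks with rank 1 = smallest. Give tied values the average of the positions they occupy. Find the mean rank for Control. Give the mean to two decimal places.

Sorted (ascending): 47, 47, 59, 60, 69, 73, 85
The 2 values of 47 occupy positions 1–2 → average rank (1+2)/2 = 1.5.
Control values → pooled ranks: 47→1.5, 73→6
Mean rank = (1.5 + 6) / 2 = 3.75

3.75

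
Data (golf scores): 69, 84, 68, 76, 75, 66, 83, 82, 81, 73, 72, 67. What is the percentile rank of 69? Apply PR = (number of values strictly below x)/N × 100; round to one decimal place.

N = 12.
Strictly below 69: 3. Equal to 69: 1.
PR = 3/12 × 100 = 25.0

25.0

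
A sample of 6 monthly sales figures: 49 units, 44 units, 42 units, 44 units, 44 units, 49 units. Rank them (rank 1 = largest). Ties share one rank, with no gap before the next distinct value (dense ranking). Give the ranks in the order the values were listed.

Sorted (descending): 49, 49, 44, 44, 44, 42
The 2 values of 49 share dense rank 1.
The 3 values of 44 share dense rank 2.
Remaining distinct values take the next consecutive integers.

1, 2, 3, 2, 2, 1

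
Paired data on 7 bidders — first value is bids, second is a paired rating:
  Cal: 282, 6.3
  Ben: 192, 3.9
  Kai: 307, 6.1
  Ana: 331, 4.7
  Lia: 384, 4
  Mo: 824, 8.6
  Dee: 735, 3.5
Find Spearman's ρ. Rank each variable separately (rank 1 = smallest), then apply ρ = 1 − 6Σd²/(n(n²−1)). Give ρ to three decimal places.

0.107

Ranks of variable 1: 2, 1, 3, 4, 5, 7, 6
Ranks of variable 2: 6, 2, 5, 4, 3, 7, 1
d = r₁ − r₂: -4, -1, -2, 0, 2, 0, 5
d²: 16, 1, 4, 0, 4, 0, 25; Σd² = 50
ρ = 1 − 6·50/(7·48) = 1 − 300/336 = 0.107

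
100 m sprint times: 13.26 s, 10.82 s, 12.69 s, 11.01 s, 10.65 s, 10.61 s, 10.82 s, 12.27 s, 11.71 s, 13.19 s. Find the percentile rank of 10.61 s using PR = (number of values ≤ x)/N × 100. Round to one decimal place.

10.0

N = 10.
Strictly below 10.61: 0. Equal to 10.61: 1.
PR = 1/10 × 100 = 10.0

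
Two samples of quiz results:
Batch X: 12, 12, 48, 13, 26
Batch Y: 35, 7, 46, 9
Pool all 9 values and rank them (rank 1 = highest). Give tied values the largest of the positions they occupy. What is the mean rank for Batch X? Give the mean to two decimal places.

4.80

Sorted (descending): 48, 46, 35, 26, 13, 12, 12, 9, 7
The 2 values of 12 occupy positions 6–7 → each gets rank 7.
Batch X values → pooled ranks: 12→7, 12→7, 48→1, 13→5, 26→4
Mean rank = (7 + 7 + 1 + 5 + 4) / 5 = 4.80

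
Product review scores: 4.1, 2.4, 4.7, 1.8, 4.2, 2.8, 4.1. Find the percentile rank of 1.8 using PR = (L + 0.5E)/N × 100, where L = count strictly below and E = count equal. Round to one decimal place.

7.1

N = 7.
Strictly below 1.8: 0. Equal to 1.8: 1.
PR = (0 + 0.5·1)/7 × 100 = 7.1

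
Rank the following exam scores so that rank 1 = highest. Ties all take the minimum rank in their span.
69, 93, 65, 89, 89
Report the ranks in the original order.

4, 1, 5, 2, 2

Sorted (descending): 93, 89, 89, 69, 65
The 2 values of 89 occupy positions 2–3 → each gets rank 2.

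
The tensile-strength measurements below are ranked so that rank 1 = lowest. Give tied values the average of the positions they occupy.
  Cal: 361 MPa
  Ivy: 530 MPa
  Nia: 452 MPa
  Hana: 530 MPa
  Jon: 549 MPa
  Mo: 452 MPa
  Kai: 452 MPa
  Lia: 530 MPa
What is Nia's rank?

3

Sorted (ascending): 361, 452, 452, 452, 530, 530, 530, 549
The 3 values of 452 occupy positions 2–4 → average rank 3.
The 3 values of 530 occupy positions 5–7 → average rank 6.
Nia has value 452 MPa → rank 3.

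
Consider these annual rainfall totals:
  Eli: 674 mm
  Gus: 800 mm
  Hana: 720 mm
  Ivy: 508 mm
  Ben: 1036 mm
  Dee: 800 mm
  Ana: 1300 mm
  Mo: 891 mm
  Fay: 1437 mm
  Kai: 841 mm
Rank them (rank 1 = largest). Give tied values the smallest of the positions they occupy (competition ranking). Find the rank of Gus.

6

Sorted (descending): 1437, 1300, 1036, 891, 841, 800, 800, 720, 674, 508
The 2 values of 800 occupy positions 6–7 → each gets rank 6.
Gus has value 800 mm → rank 6.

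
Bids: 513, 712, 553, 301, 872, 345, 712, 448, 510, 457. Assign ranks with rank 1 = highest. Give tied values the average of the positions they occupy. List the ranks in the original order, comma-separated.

Sorted (descending): 872, 712, 712, 553, 513, 510, 457, 448, 345, 301
The 2 values of 712 occupy positions 2–3 → average rank (2+3)/2 = 2.5.

5, 2.5, 4, 10, 1, 9, 2.5, 8, 6, 7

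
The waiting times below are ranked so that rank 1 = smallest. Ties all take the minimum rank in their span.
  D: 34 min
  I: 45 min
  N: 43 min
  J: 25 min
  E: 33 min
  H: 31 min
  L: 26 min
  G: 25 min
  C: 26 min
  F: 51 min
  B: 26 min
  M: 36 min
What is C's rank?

3

Sorted (ascending): 25, 25, 26, 26, 26, 31, 33, 34, 36, 43, 45, 51
The 2 values of 25 occupy positions 1–2 → each gets rank 1.
The 3 values of 26 occupy positions 3–5 → each gets rank 3.
C has value 26 min → rank 3.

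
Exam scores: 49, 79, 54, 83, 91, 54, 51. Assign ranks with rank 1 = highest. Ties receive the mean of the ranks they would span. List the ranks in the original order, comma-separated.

Sorted (descending): 91, 83, 79, 54, 54, 51, 49
The 2 values of 54 occupy positions 4–5 → average rank (4+5)/2 = 4.5.

7, 3, 4.5, 2, 1, 4.5, 6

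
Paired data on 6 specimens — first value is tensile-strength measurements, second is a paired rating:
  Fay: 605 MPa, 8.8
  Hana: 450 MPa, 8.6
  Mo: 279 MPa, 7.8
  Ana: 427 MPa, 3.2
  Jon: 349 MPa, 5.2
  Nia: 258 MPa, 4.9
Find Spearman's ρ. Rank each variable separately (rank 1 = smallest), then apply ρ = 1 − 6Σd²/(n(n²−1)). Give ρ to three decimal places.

0.600

Ranks of variable 1: 6, 5, 2, 4, 3, 1
Ranks of variable 2: 6, 5, 4, 1, 3, 2
d = r₁ − r₂: 0, 0, -2, 3, 0, -1
d²: 0, 0, 4, 9, 0, 1; Σd² = 14
ρ = 1 − 6·14/(6·35) = 1 − 84/210 = 0.600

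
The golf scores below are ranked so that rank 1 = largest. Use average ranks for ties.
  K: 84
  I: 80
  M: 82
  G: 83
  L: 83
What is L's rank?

Sorted (descending): 84, 83, 83, 82, 80
The 2 values of 83 occupy positions 2–3 → average rank (2+3)/2 = 2.5.
L has value 83 → rank 2.5.

2.5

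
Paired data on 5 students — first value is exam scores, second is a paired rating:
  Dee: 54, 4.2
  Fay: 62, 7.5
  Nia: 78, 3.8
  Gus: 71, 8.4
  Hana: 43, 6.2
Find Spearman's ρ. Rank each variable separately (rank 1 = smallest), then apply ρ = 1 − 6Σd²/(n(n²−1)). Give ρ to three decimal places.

-0.100

Ranks of variable 1: 2, 3, 5, 4, 1
Ranks of variable 2: 2, 4, 1, 5, 3
d = r₁ − r₂: 0, -1, 4, -1, -2
d²: 0, 1, 16, 1, 4; Σd² = 22
ρ = 1 − 6·22/(5·24) = 1 − 132/120 = -0.100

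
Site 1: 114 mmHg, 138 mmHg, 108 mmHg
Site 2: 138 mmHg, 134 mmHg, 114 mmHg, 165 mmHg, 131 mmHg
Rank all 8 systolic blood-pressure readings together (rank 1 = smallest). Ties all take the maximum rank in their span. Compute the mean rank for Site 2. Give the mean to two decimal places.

5.40

Sorted (ascending): 108, 114, 114, 131, 134, 138, 138, 165
The 2 values of 114 occupy positions 2–3 → each gets rank 3.
The 2 values of 138 occupy positions 6–7 → each gets rank 7.
Site 2 values → pooled ranks: 138→7, 134→5, 114→3, 165→8, 131→4
Mean rank = (7 + 5 + 3 + 8 + 4) / 5 = 5.40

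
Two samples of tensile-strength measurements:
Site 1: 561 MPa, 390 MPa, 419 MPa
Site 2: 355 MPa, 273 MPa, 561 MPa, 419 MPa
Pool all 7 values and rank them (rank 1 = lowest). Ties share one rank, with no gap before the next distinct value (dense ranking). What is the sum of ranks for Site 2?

12

Sorted (ascending): 273, 355, 390, 419, 419, 561, 561
The 2 values of 419 share dense rank 4.
The 2 values of 561 share dense rank 5.
Remaining distinct values take the next consecutive integers.
Site 2 values → pooled ranks: 355→2, 273→1, 561→5, 419→4
Rank sum = 2 + 1 + 5 + 4 = 12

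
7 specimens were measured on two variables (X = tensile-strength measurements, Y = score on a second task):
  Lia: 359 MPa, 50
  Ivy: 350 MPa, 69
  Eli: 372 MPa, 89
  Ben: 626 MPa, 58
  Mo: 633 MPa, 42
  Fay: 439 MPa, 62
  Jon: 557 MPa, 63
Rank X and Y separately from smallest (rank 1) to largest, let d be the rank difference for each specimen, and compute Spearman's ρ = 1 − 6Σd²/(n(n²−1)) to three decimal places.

-0.536

Ranks of variable 1: 2, 1, 3, 6, 7, 4, 5
Ranks of variable 2: 2, 6, 7, 3, 1, 4, 5
d = r₁ − r₂: 0, -5, -4, 3, 6, 0, 0
d²: 0, 25, 16, 9, 36, 0, 0; Σd² = 86
ρ = 1 − 6·86/(7·48) = 1 − 516/336 = -0.536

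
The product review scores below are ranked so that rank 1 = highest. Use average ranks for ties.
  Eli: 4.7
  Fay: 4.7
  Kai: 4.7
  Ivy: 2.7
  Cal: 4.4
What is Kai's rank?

2

Sorted (descending): 4.7, 4.7, 4.7, 4.4, 2.7
The 3 values of 4.7 occupy positions 1–3 → average rank 2.
Kai has value 4.7 → rank 2.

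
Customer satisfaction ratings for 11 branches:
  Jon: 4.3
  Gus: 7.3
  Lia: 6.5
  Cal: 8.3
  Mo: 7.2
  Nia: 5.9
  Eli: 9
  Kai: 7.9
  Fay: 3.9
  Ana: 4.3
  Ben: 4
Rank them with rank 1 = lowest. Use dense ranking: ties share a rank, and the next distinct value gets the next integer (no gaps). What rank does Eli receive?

10

Sorted (ascending): 3.9, 4, 4.3, 4.3, 5.9, 6.5, 7.2, 7.3, 7.9, 8.3, 9
The 2 values of 4.3 share dense rank 3.
Remaining distinct values take the next consecutive integers.
Eli has value 9 → rank 10.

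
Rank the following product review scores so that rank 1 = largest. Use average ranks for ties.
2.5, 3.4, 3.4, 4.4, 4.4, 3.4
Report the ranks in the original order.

6, 4, 4, 1.5, 1.5, 4

Sorted (descending): 4.4, 4.4, 3.4, 3.4, 3.4, 2.5
The 2 values of 4.4 occupy positions 1–2 → average rank (1+2)/2 = 1.5.
The 3 values of 3.4 occupy positions 3–5 → average rank 4.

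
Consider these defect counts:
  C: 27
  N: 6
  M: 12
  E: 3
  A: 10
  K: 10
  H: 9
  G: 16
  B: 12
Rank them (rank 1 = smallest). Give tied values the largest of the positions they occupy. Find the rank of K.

Sorted (ascending): 3, 6, 9, 10, 10, 12, 12, 16, 27
The 2 values of 10 occupy positions 4–5 → each gets rank 5.
The 2 values of 12 occupy positions 6–7 → each gets rank 7.
K has value 10 → rank 5.

5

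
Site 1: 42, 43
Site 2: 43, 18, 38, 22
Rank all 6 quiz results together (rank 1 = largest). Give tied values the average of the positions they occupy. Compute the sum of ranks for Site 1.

Sorted (descending): 43, 43, 42, 38, 22, 18
The 2 values of 43 occupy positions 1–2 → average rank (1+2)/2 = 1.5.
Site 1 values → pooled ranks: 42→3, 43→1.5
Rank sum = 3 + 1.5 = 4.5

4.5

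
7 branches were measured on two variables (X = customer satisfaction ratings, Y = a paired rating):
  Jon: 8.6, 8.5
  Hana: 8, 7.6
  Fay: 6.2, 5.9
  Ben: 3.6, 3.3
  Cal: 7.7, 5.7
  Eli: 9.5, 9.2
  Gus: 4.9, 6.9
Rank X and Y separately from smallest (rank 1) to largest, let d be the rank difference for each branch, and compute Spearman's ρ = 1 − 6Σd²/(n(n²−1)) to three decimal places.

0.857

Ranks of variable 1: 6, 5, 3, 1, 4, 7, 2
Ranks of variable 2: 6, 5, 3, 1, 2, 7, 4
d = r₁ − r₂: 0, 0, 0, 0, 2, 0, -2
d²: 0, 0, 0, 0, 4, 0, 4; Σd² = 8
ρ = 1 − 6·8/(7·48) = 1 − 48/336 = 0.857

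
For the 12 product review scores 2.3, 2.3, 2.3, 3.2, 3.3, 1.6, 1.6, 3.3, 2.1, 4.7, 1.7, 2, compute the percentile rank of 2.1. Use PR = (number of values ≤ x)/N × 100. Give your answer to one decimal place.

41.7

N = 12.
Strictly below 2.1: 4. Equal to 2.1: 1.
PR = 5/12 × 100 = 41.7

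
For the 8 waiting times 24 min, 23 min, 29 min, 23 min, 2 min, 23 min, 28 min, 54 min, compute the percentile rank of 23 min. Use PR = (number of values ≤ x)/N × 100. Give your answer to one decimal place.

N = 8.
Strictly below 23: 1. Equal to 23: 3.
PR = 4/8 × 100 = 50.0

50.0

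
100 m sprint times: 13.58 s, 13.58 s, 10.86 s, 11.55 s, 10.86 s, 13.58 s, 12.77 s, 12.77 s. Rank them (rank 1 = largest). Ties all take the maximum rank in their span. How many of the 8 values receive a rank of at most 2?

0

Sorted (descending): 13.58, 13.58, 13.58, 12.77, 12.77, 11.55, 10.86, 10.86
The 3 values of 13.58 occupy positions 1–3 → each gets rank 3.
The 2 values of 12.77 occupy positions 4–5 → each gets rank 5.
The 2 values of 10.86 occupy positions 7–8 → each gets rank 8.
Ranks ≤ 2: {} → 0 values.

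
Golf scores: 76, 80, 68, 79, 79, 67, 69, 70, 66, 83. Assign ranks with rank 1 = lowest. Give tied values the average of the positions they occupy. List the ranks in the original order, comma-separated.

Sorted (ascending): 66, 67, 68, 69, 70, 76, 79, 79, 80, 83
The 2 values of 79 occupy positions 7–8 → average rank (7+8)/2 = 7.5.

6, 9, 3, 7.5, 7.5, 2, 4, 5, 1, 10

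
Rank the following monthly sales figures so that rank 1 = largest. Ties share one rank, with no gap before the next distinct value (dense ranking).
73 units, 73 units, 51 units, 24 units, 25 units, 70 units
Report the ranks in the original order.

1, 1, 3, 5, 4, 2

Sorted (descending): 73, 73, 70, 51, 25, 24
The 2 values of 73 share dense rank 1.
Remaining distinct values take the next consecutive integers.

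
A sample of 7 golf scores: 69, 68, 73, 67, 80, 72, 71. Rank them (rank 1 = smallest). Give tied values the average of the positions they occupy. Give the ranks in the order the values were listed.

Sorted (ascending): 67, 68, 69, 71, 72, 73, 80
No ties — each value takes its position as its rank.

3, 2, 6, 1, 7, 5, 4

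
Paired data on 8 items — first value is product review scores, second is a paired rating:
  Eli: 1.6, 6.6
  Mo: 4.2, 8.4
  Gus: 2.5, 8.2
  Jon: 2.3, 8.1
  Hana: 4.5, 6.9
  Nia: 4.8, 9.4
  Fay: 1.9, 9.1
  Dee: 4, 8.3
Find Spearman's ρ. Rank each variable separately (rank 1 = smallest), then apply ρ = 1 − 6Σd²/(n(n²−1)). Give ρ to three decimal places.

Ranks of variable 1: 1, 6, 4, 3, 7, 8, 2, 5
Ranks of variable 2: 1, 6, 4, 3, 2, 8, 7, 5
d = r₁ − r₂: 0, 0, 0, 0, 5, 0, -5, 0
d²: 0, 0, 0, 0, 25, 0, 25, 0; Σd² = 50
ρ = 1 − 6·50/(8·63) = 1 − 300/504 = 0.405

0.405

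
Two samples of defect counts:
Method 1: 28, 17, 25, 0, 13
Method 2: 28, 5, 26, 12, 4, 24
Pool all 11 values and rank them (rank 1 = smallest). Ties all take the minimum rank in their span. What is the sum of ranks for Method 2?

35

Sorted (ascending): 0, 4, 5, 12, 13, 17, 24, 25, 26, 28, 28
The 2 values of 28 occupy positions 10–11 → each gets rank 10.
Method 2 values → pooled ranks: 28→10, 5→3, 26→9, 12→4, 4→2, 24→7
Rank sum = 10 + 3 + 9 + 4 + 2 + 7 = 35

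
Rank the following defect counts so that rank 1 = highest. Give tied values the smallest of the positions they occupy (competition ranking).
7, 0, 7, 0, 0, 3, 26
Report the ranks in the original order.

2, 5, 2, 5, 5, 4, 1

Sorted (descending): 26, 7, 7, 3, 0, 0, 0
The 2 values of 7 occupy positions 2–3 → each gets rank 2.
The 3 values of 0 occupy positions 5–7 → each gets rank 5.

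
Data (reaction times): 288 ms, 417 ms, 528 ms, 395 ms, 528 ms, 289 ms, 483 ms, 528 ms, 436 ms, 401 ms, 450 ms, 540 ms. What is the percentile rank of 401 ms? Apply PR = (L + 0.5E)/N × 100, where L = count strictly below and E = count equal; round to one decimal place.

29.2

N = 12.
Strictly below 401: 3. Equal to 401: 1.
PR = (3 + 0.5·1)/12 × 100 = 29.2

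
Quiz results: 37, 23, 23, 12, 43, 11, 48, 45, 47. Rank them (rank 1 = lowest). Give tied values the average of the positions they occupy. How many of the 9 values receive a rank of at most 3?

Sorted (ascending): 11, 12, 23, 23, 37, 43, 45, 47, 48
The 2 values of 23 occupy positions 3–4 → average rank (3+4)/2 = 3.5.
Ranks ≤ 3: {1, 2} → 2 values.

2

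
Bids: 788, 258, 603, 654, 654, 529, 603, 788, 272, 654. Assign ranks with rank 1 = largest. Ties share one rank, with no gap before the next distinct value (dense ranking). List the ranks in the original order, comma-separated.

Sorted (descending): 788, 788, 654, 654, 654, 603, 603, 529, 272, 258
The 2 values of 788 share dense rank 1.
The 3 values of 654 share dense rank 2.
The 2 values of 603 share dense rank 3.
Remaining distinct values take the next consecutive integers.

1, 6, 3, 2, 2, 4, 3, 1, 5, 2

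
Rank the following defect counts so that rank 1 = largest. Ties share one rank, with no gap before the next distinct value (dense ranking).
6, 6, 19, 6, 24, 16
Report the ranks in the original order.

4, 4, 2, 4, 1, 3

Sorted (descending): 24, 19, 16, 6, 6, 6
The 3 values of 6 share dense rank 4.
Remaining distinct values take the next consecutive integers.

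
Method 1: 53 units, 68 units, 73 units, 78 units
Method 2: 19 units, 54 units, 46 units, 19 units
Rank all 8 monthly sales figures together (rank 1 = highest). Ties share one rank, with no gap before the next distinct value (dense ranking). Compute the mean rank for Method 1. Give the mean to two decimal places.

Sorted (descending): 78, 73, 68, 54, 53, 46, 19, 19
The 2 values of 19 share dense rank 7.
Remaining distinct values take the next consecutive integers.
Method 1 values → pooled ranks: 53→5, 68→3, 73→2, 78→1
Mean rank = (5 + 3 + 2 + 1) / 4 = 2.75

2.75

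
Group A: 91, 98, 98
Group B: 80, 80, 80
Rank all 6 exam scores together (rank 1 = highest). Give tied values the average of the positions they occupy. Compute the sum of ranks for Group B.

15

Sorted (descending): 98, 98, 91, 80, 80, 80
The 2 values of 98 occupy positions 1–2 → average rank (1+2)/2 = 1.5.
The 3 values of 80 occupy positions 4–6 → average rank 5.
Group B values → pooled ranks: 80→5, 80→5, 80→5
Rank sum = 5 + 5 + 5 = 15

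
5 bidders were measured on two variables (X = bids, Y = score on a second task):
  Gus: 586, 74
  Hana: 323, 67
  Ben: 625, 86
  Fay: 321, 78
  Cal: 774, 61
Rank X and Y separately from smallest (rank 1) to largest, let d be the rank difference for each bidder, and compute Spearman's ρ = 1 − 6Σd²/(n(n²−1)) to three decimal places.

-0.300

Ranks of variable 1: 3, 2, 4, 1, 5
Ranks of variable 2: 3, 2, 5, 4, 1
d = r₁ − r₂: 0, 0, -1, -3, 4
d²: 0, 0, 1, 9, 16; Σd² = 26
ρ = 1 − 6·26/(5·24) = 1 − 156/120 = -0.300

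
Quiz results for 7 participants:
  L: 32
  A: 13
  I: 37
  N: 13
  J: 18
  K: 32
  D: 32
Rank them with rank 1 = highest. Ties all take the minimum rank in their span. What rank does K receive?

Sorted (descending): 37, 32, 32, 32, 18, 13, 13
The 3 values of 32 occupy positions 2–4 → each gets rank 2.
The 2 values of 13 occupy positions 6–7 → each gets rank 6.
K has value 32 → rank 2.

2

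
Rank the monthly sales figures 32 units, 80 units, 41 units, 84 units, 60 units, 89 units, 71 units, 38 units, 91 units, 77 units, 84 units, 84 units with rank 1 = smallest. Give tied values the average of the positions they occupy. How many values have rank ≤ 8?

Sorted (ascending): 32, 38, 41, 60, 71, 77, 80, 84, 84, 84, 89, 91
The 3 values of 84 occupy positions 8–10 → average rank 9.
Ranks ≤ 8: {1, 2, 3, 4, 5, 6, 7} → 7 values.

7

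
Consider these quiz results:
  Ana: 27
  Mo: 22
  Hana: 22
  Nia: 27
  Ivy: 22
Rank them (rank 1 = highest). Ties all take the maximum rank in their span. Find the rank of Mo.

5

Sorted (descending): 27, 27, 22, 22, 22
The 2 values of 27 occupy positions 1–2 → each gets rank 2.
The 3 values of 22 occupy positions 3–5 → each gets rank 5.
Mo has value 22 → rank 5.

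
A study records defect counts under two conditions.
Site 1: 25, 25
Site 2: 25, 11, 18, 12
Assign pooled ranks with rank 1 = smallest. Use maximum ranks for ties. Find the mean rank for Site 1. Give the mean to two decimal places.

6.00

Sorted (ascending): 11, 12, 18, 25, 25, 25
The 3 values of 25 occupy positions 4–6 → each gets rank 6.
Site 1 values → pooled ranks: 25→6, 25→6
Mean rank = (6 + 6) / 2 = 6.00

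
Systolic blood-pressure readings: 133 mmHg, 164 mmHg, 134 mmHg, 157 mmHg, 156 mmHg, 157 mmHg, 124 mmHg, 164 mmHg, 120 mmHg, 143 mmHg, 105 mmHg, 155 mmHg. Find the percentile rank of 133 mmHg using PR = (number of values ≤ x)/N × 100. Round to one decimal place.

N = 12.
Strictly below 133: 3. Equal to 133: 1.
PR = 4/12 × 100 = 33.3

33.3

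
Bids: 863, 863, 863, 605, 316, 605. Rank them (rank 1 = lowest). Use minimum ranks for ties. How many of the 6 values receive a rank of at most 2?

3

Sorted (ascending): 316, 605, 605, 863, 863, 863
The 2 values of 605 occupy positions 2–3 → each gets rank 2.
The 3 values of 863 occupy positions 4–6 → each gets rank 4.
Ranks ≤ 2: {1, 2, 2} → 3 values.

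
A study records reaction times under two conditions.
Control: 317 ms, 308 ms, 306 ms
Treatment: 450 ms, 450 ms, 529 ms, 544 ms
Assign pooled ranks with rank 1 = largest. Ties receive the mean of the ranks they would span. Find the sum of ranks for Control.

18

Sorted (descending): 544, 529, 450, 450, 317, 308, 306
The 2 values of 450 occupy positions 3–4 → average rank (3+4)/2 = 3.5.
Control values → pooled ranks: 317→5, 308→6, 306→7
Rank sum = 5 + 6 + 7 = 18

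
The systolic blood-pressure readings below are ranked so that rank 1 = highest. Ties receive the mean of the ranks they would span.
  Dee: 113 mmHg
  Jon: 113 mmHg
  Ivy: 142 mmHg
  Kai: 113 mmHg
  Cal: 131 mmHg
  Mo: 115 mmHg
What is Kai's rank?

5

Sorted (descending): 142, 131, 115, 113, 113, 113
The 3 values of 113 occupy positions 4–6 → average rank 5.
Kai has value 113 mmHg → rank 5.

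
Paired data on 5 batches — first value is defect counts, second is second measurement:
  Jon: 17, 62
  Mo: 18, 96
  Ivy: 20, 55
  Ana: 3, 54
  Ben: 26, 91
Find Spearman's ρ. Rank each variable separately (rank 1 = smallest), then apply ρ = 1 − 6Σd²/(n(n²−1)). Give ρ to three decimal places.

0.500

Ranks of variable 1: 2, 3, 4, 1, 5
Ranks of variable 2: 3, 5, 2, 1, 4
d = r₁ − r₂: -1, -2, 2, 0, 1
d²: 1, 4, 4, 0, 1; Σd² = 10
ρ = 1 − 6·10/(5·24) = 1 − 60/120 = 0.500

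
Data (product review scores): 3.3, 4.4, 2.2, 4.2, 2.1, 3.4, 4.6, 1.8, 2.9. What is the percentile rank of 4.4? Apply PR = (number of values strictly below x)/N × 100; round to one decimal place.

77.8

N = 9.
Strictly below 4.4: 7. Equal to 4.4: 1.
PR = 7/9 × 100 = 77.8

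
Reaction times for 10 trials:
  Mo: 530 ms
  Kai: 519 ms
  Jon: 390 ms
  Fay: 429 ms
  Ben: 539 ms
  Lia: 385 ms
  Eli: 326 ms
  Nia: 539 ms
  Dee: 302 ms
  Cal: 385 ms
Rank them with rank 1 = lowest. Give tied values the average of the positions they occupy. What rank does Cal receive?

Sorted (ascending): 302, 326, 385, 385, 390, 429, 519, 530, 539, 539
The 2 values of 385 occupy positions 3–4 → average rank (3+4)/2 = 3.5.
The 2 values of 539 occupy positions 9–10 → average rank (9+10)/2 = 9.5.
Cal has value 385 ms → rank 3.5.

3.5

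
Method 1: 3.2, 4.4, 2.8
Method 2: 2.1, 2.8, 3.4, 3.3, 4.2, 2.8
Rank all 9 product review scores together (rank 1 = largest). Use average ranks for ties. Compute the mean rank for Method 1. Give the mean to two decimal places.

4.33

Sorted (descending): 4.4, 4.2, 3.4, 3.3, 3.2, 2.8, 2.8, 2.8, 2.1
The 3 values of 2.8 occupy positions 6–8 → average rank 7.
Method 1 values → pooled ranks: 3.2→5, 4.4→1, 2.8→7
Mean rank = (5 + 1 + 7) / 3 = 4.33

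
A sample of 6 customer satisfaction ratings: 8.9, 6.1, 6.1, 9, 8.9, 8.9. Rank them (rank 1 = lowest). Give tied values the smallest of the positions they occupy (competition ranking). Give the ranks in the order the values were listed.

3, 1, 1, 6, 3, 3

Sorted (ascending): 6.1, 6.1, 8.9, 8.9, 8.9, 9
The 2 values of 6.1 occupy positions 1–2 → each gets rank 1.
The 3 values of 8.9 occupy positions 3–5 → each gets rank 3.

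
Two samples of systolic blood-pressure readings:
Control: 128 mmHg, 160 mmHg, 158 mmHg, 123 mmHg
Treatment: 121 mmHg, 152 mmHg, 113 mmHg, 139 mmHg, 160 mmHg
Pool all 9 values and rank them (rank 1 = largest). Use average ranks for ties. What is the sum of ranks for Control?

17.5

Sorted (descending): 160, 160, 158, 152, 139, 128, 123, 121, 113
The 2 values of 160 occupy positions 1–2 → average rank (1+2)/2 = 1.5.
Control values → pooled ranks: 128→6, 160→1.5, 158→3, 123→7
Rank sum = 6 + 1.5 + 3 + 7 = 17.5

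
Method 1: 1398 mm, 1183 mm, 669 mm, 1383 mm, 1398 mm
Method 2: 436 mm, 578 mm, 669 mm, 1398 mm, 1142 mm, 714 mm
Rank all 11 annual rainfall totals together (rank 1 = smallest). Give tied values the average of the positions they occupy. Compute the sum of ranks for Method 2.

27.5

Sorted (ascending): 436, 578, 669, 669, 714, 1142, 1183, 1383, 1398, 1398, 1398
The 2 values of 669 occupy positions 3–4 → average rank (3+4)/2 = 3.5.
The 3 values of 1398 occupy positions 9–11 → average rank 10.
Method 2 values → pooled ranks: 436→1, 578→2, 669→3.5, 1398→10, 1142→6, 714→5
Rank sum = 1 + 2 + 3.5 + 10 + 6 + 5 = 27.5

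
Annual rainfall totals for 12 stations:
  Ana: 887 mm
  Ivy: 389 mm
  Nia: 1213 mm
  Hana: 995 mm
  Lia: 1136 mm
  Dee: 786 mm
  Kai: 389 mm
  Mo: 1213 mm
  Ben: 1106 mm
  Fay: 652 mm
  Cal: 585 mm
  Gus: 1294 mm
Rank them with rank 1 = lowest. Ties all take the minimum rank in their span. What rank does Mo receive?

10

Sorted (ascending): 389, 389, 585, 652, 786, 887, 995, 1106, 1136, 1213, 1213, 1294
The 2 values of 389 occupy positions 1–2 → each gets rank 1.
The 2 values of 1213 occupy positions 10–11 → each gets rank 10.
Mo has value 1213 mm → rank 10.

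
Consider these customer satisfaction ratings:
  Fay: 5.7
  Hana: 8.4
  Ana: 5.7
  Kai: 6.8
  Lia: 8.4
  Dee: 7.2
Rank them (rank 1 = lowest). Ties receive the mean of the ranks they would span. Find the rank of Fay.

Sorted (ascending): 5.7, 5.7, 6.8, 7.2, 8.4, 8.4
The 2 values of 5.7 occupy positions 1–2 → average rank (1+2)/2 = 1.5.
The 2 values of 8.4 occupy positions 5–6 → average rank (5+6)/2 = 5.5.
Fay has value 5.7 → rank 1.5.

1.5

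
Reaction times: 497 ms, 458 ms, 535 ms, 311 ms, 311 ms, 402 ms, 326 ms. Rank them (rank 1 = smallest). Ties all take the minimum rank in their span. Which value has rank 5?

Sorted (ascending): 311, 311, 326, 402, 458, 497, 535
The 2 values of 311 occupy positions 1–2 → each gets rank 1.
Rank 5 → value 458.

458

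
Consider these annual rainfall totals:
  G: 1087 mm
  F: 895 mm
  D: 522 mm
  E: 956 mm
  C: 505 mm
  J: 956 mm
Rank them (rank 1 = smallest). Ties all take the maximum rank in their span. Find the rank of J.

5

Sorted (ascending): 505, 522, 895, 956, 956, 1087
The 2 values of 956 occupy positions 4–5 → each gets rank 5.
J has value 956 mm → rank 5.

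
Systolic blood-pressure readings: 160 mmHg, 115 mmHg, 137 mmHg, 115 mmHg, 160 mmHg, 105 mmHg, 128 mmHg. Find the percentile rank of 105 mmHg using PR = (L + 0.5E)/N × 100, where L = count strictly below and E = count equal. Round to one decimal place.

N = 7.
Strictly below 105: 0. Equal to 105: 1.
PR = (0 + 0.5·1)/7 × 100 = 7.1

7.1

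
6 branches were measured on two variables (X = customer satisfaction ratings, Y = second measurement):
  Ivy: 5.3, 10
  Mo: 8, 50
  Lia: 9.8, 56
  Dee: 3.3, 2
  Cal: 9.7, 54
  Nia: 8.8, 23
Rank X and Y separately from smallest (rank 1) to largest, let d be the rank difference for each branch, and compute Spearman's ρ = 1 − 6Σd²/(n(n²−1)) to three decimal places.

0.943

Ranks of variable 1: 2, 3, 6, 1, 5, 4
Ranks of variable 2: 2, 4, 6, 1, 5, 3
d = r₁ − r₂: 0, -1, 0, 0, 0, 1
d²: 0, 1, 0, 0, 0, 1; Σd² = 2
ρ = 1 − 6·2/(6·35) = 1 − 12/210 = 0.943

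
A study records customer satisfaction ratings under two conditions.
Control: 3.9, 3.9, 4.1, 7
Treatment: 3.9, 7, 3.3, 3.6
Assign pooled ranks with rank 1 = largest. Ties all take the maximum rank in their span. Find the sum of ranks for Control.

Sorted (descending): 7, 7, 4.1, 3.9, 3.9, 3.9, 3.6, 3.3
The 2 values of 7 occupy positions 1–2 → each gets rank 2.
The 3 values of 3.9 occupy positions 4–6 → each gets rank 6.
Control values → pooled ranks: 3.9→6, 3.9→6, 4.1→3, 7→2
Rank sum = 6 + 6 + 3 + 2 = 17

17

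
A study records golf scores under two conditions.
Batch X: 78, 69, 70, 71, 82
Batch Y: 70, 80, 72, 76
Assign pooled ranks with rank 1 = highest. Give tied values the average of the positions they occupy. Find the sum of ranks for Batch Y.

Sorted (descending): 82, 80, 78, 76, 72, 71, 70, 70, 69
The 2 values of 70 occupy positions 7–8 → average rank (7+8)/2 = 7.5.
Batch Y values → pooled ranks: 70→7.5, 80→2, 72→5, 76→4
Rank sum = 7.5 + 2 + 5 + 4 = 18.5

18.5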